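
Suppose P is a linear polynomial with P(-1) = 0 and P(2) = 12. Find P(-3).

-8

Write P(x) = ax + b. Substituting each data point gives a linear system:
  -a + b = 0
  2a + b = 12
Solving the system yields a = 4, b = 4.
So P(x) = 4x + 4.
Then P(-3) = -8.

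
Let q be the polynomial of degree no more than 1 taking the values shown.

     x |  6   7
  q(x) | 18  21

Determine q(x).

q(x) = 3x

Using the Lagrange interpolation formula with nodes 6, 7:
  L_0(x) = (x - 7) / -1
  L_1(x) = (x - 6) / 1
Then q(x) = 18·L_0(x) + 21·L_1(x).
Expanding and collecting terms gives q(x) = 3x.
Check: q(6) = 18. ✓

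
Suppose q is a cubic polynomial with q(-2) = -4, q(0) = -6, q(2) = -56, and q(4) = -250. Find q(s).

Write q(s) = as^3 + bs^2 + cs + d. Substituting each data point gives a linear system:
  -8a + 4b - 2c + d = -4
  d = -6
  8a + 4b + 2c + d = -56
  64a + 16b + 4c + d = -250
Solving the system yields a = -2, b = -6, c = -5, d = -6.
So q(s) = -2s^3 - 6s^2 - 5s - 6.
Check: q(2) = -56. ✓

q(s) = -2s^3 - 6s^2 - 5s - 6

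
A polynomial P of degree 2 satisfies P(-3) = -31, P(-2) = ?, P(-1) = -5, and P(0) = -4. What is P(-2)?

On equispaced nodes a degree-2 polynomial has vanishing third forward difference, so
  - P(-3) + 3·P(-2) - 3·P(-1) + P(0) = 0.
Substituting the known values and solving for P(-2):
  3·P(-2) = -42
  P(-2) = -14.

-14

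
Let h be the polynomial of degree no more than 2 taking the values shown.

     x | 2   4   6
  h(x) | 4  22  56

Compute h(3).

11

Using the Lagrange interpolation formula with nodes 2, 4, 6:
  L_0(x) = (x - 4)(x - 6) / 8
  L_1(x) = (x - 2)(x - 6) / -4
  L_2(x) = (x - 2)(x - 4) / 8
Then h(x) = 4·L_0(x) + 22·L_1(x) + 56·L_2(x).
Expanding and collecting terms gives h(x) = 2x^2 - 3x + 2.
Evaluating at x = 3: h(3) = 11.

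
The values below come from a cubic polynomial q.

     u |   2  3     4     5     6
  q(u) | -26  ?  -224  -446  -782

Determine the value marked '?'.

-92

On equispaced nodes a degree-3 polynomial has vanishing fourth forward difference, so
  q(2) - 4·q(3) + 6·q(4) - 4·q(5) + q(6) = 0.
Substituting the known values and solving for q(3):
  -4·q(3) = 368
  q(3) = -92.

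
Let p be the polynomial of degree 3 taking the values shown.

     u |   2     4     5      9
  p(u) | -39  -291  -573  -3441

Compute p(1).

Write p(u) = au^3 + bu^2 + cu + d. Substituting each data point gives a linear system:
  8a + 4b + 2c + d = -39
  64a + 16b + 4c + d = -291
  125a + 25b + 5c + d = -573
  729a + 81b + 9c + d = -3441
Solving the system yields a = -5, b = 3, c = -4, d = -3.
So p(u) = -5u^3 + 3u^2 - 4u - 3.
Then p(1) = -9.

-9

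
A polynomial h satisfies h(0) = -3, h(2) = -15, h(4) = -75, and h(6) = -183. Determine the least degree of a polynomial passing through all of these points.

Forward differences of the values at n = 0, 2, 4, 6:
  h  : -3  -15  -75  -183
  Δ  : -12  -60  -108
  Δ^2: -48  -48
  Δ^3: 0
The second differences are constant (-48) and nonzero, while all higher differences vanish, so the minimal degree is 2.

2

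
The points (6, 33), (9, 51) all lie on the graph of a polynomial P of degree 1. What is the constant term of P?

Write P(n) = an + b. Substituting each data point gives a linear system:
  6a + b = 33
  9a + b = 51
Solving the system yields a = 6, b = -3.
So P(n) = 6n - 3.
The constant term is -3.

-3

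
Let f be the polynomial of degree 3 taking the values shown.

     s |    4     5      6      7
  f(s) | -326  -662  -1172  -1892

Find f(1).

Forward differences of the values at s = 4, 5, 6, 7:
  f  : -326  -662  -1172  -1892
  Δ  : -336  -510  -720
  Δ^2: -174  -210
  Δ^3: -36
The third differences are constant, confirming degree 3.
Interpolating (Newton forward form) and evaluating at s = 1 gives f(1) = -2.

-2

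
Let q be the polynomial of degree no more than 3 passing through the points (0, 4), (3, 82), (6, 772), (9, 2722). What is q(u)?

q(u) = 4u^3 - 2u^2 - 4u + 4

Write q(u) = au^3 + bu^2 + cu + d. Substituting each data point gives a linear system:
  d = 4
  27a + 9b + 3c + d = 82
  216a + 36b + 6c + d = 772
  729a + 81b + 9c + d = 2722
Solving the system yields a = 4, b = -2, c = -4, d = 4.
So q(u) = 4u^3 - 2u^2 - 4u + 4.
Check: q(9) = 2722. ✓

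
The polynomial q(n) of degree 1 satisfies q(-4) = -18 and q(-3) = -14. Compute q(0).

-2

Using the Lagrange interpolation formula with nodes -4, -3:
  L_0(n) = (n + 3) / -1
  L_1(n) = (n + 4) / 1
Then q(n) = -18·L_0(n) - 14·L_1(n).
Expanding and collecting terms gives q(n) = 4n - 2.
Evaluating at n = 0: q(0) = -2.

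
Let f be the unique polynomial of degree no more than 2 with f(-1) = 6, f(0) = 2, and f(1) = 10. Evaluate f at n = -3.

Forward differences of the values at n = -1, 0, 1:
  f  : 6  2  10
  Δ  : -4  8
  Δ^2: 12
The second differences are constant, confirming degree 2.
Interpolating (Newton forward form) and evaluating at n = -3 gives f(-3) = 50.

50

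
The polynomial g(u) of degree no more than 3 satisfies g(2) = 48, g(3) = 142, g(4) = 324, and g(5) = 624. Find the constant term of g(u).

4

Write g(u) = au^3 + bu^2 + cu + d. Substituting each data point gives a linear system:
  8a + 4b + 2c + d = 48
  27a + 9b + 3c + d = 142
  64a + 16b + 4c + d = 324
  125a + 25b + 5c + d = 624
Solving the system yields a = 5, b = -1, c = 4, d = 4.
So g(u) = 5u³ - u² + 4u + 4.
The constant term is 4.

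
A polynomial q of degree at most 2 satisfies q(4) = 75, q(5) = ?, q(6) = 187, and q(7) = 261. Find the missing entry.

125

On equispaced nodes a degree-2 polynomial has vanishing third forward difference, so
  - q(4) + 3·q(5) - 3·q(6) + q(7) = 0.
Substituting the known values and solving for q(5):
  3·q(5) = 375
  q(5) = 125.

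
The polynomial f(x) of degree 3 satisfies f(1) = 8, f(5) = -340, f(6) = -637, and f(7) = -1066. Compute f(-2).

59

Write f(x) = ax^3 + bx^2 + cx + d. Substituting each data point gives a linear system:
  a + b + c + d = 8
  125a + 25b + 5c + d = -340
  216a + 36b + 6c + d = -637
  343a + 49b + 7c + d = -1066
Solving the system yields a = -4, b = 6, c = 1, d = 5.
So f(x) = -4x^3 + 6x^2 + x + 5.
Then f(-2) = 59.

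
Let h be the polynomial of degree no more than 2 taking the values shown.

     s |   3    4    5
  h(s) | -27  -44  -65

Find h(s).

Write h(s) = as^2 + bs + c. Substituting each data point gives a linear system:
  9a + 3b + c = -27
  16a + 4b + c = -44
  25a + 5b + c = -65
Solving the system yields a = -2, b = -3, c = 0.
So h(s) = -2s^2 - 3s.
Check: h(5) = -65. ✓

h(s) = -2s^2 - 3s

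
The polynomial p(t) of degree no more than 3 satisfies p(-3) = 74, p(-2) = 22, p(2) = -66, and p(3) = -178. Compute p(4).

Using the Lagrange interpolation formula with nodes -3, -2, 2, 3:
  L_0(t) = (t + 2)(t - 2)(t - 3) / -30
  L_1(t) = (t + 3)(t - 2)(t - 3) / 20
  L_2(t) = (t + 3)(t + 2)(t - 3) / -20
  L_3(t) = (t + 3)(t + 2)(t - 2) / 30
Then p(t) = 74·L_0(t) + 22·L_1(t) - 66·L_2(t) - 178·L_3(t).
Expanding and collecting terms gives p(t) = -4t³ - 6t² - 6t + 2.
Evaluating at t = 4: p(4) = -374.

-374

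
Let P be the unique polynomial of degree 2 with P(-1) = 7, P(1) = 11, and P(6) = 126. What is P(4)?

Write P(x) = ax^2 + bx + c. Substituting each data point gives a linear system:
  a - b + c = 7
  a + b + c = 11
  36a + 6b + c = 126
Solving the system yields a = 3, b = 2, c = 6.
So P(x) = 3x^2 + 2x + 6.
Then P(4) = 62.

62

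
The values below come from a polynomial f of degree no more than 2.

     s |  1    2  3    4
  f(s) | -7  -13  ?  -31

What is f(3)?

-21

On equispaced nodes a degree-2 polynomial has vanishing third forward difference, so
  - f(1) + 3·f(2) - 3·f(3) + f(4) = 0.
Substituting the known values and solving for f(3):
  -3·f(3) = 63
  f(3) = -21.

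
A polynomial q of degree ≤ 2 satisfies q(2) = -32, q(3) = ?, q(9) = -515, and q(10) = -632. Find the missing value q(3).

The 3 known points determine the degree-2 polynomial uniquely.
Write q(n) = an^2 + bn + c. Substituting each data point gives a linear system:
  4a + 2b + c = -32
  81a + 9b + c = -515
  100a + 10b + c = -632
Solving the system yields a = -6, b = -3, c = -2.
So q(n) = -6n² - 3n - 2.
Then q(3) = -65.

-65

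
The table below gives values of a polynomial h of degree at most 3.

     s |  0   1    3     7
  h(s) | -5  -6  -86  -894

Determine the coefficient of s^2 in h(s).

-5

Write h(s) = as^3 + bs^2 + cs + d. Substituting each data point gives a linear system:
  d = -5
  a + b + c + d = -6
  27a + 9b + 3c + d = -86
  343a + 49b + 7c + d = -894
Solving the system yields a = -2, b = -5, c = 6, d = -5.
So h(s) = -2s^3 - 5s^2 + 6s - 5.
The coefficient of s^2 is -5.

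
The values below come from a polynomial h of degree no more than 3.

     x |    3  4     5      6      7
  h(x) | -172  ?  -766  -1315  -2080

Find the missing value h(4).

-397

The 4 known points determine the degree-3 polynomial uniquely.
Write h(x) = ax^3 + bx^2 + cx + d. Substituting each data point gives a linear system:
  27a + 9b + 3c + d = -172
  125a + 25b + 5c + d = -766
  216a + 36b + 6c + d = -1315
  343a + 49b + 7c + d = -2080
Solving the system yields a = -6, b = 0, c = -3, d = -1.
So h(x) = -6x^3 - 3x - 1.
Then h(4) = -397.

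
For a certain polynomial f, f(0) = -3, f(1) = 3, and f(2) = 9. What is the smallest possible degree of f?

Forward differences of the values at x = 0, 1, 2:
  f  : -3  3  9
  Δ  : 6  6
  Δ^2: 0
The first differences are constant (6) and nonzero, while all higher differences vanish, so the minimal degree is 1.

1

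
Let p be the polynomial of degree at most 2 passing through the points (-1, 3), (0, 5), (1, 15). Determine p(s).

Write p(s) = as^2 + bs + c. Substituting each data point gives a linear system:
  a - b + c = 3
  c = 5
  a + b + c = 15
Solving the system yields a = 4, b = 6, c = 5.
So p(s) = 4s² + 6s + 5.
Check: p(0) = 5. ✓

p(s) = 4s^2 + 6s + 5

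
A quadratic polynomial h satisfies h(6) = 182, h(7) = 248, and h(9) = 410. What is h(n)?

Using the Lagrange interpolation formula with nodes 6, 7, 9:
  L_0(n) = (n - 7)(n - 9) / 3
  L_1(n) = (n - 6)(n - 9) / -2
  L_2(n) = (n - 6)(n - 7) / 6
Then h(n) = 182·L_0(n) + 248·L_1(n) + 410·L_2(n).
Expanding and collecting terms gives h(n) = 5n² + n - 4.
Check: h(7) = 248. ✓

h(n) = 5n^2 + n - 4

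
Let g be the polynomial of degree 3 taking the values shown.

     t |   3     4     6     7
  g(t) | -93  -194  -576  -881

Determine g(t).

Write g(t) = at^3 + bt^2 + ct + d. Substituting each data point gives a linear system:
  27a + 9b + 3c + d = -93
  64a + 16b + 4c + d = -194
  216a + 36b + 6c + d = -576
  343a + 49b + 7c + d = -881
Solving the system yields a = -2, b = -4, c = 1, d = -6.
So g(t) = -2t³ - 4t² + t - 6.
Check: g(6) = -576. ✓

g(t) = -2t^3 - 4t^2 + t - 6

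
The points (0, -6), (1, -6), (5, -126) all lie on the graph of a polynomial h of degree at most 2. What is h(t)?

h(t) = -6t^2 + 6t - 6

Write h(t) = at^2 + bt + c. Substituting each data point gives a linear system:
  c = -6
  a + b + c = -6
  25a + 5b + c = -126
Solving the system yields a = -6, b = 6, c = -6.
So h(t) = -6t² + 6t - 6.
Check: h(5) = -126. ✓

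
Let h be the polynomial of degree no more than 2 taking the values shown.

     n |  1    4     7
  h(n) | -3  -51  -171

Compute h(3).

Using the Lagrange interpolation formula with nodes 1, 4, 7:
  L_0(n) = (n - 4)(n - 7) / 18
  L_1(n) = (n - 1)(n - 7) / -9
  L_2(n) = (n - 1)(n - 4) / 18
Then h(n) = -3·L_0(n) - 51·L_1(n) - 171·L_2(n).
Expanding and collecting terms gives h(n) = -4n² + 4n - 3.
Evaluating at n = 3: h(3) = -27.

-27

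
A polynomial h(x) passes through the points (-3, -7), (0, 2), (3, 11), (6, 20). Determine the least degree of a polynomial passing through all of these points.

Forward differences of the values at x = -3, 0, 3, 6:
  h  : -7  2  11  20
  Δ  : 9  9  9
  Δ^2: 0  0
  Δ^3: 0
The first differences are constant (9) and nonzero, while all higher differences vanish, so the minimal degree is 1.

1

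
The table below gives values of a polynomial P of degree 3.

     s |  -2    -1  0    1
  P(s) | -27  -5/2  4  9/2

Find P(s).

P(s) = 2s^3 - 3s^2 + (3/2)s + 4

Write P(s) = as^3 + bs^2 + cs + d. Substituting each data point gives a linear system:
  -8a + 4b - 2c + d = -27
  -a + b - c + d = -5/2
  d = 4
  a + b + c + d = 9/2
Solving the system yields a = 2, b = -3, c = 3/2, d = 4.
So P(s) = 2s³ - 3s² + (3/2)s + 4.
Check: P(-1) = -5/2. ✓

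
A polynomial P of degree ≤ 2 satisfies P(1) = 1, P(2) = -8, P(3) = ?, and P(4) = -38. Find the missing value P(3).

-21

On equispaced nodes a degree-2 polynomial has vanishing third forward difference, so
  - P(1) + 3·P(2) - 3·P(3) + P(4) = 0.
Substituting the known values and solving for P(3):
  -3·P(3) = 63
  P(3) = -21.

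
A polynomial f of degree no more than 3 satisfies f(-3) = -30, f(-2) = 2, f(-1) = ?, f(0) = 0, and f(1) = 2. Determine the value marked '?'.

The 4 known points determine the degree-3 polynomial uniquely.
Write f(s) = as^3 + bs^2 + cs + d. Substituting each data point gives a linear system:
  -27a + 9b - 3c + d = -30
  -8a + 4b - 2c + d = 2
  d = 0
  a + b + c + d = 2
Solving the system yields a = 3, b = 4, c = -5, d = 0.
So f(s) = 3s³ + 4s² - 5s.
Then f(-1) = 6.

6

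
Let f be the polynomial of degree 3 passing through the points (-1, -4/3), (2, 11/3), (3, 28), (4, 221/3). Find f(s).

Write f(s) = as^3 + bs^2 + cs + d. Substituting each data point gives a linear system:
  -a + b - c + d = -4/3
  8a + 4b + 2c + d = 11/3
  27a + 9b + 3c + d = 28
  64a + 16b + 4c + d = 221/3
Solving the system yields a = 1, b = 5/3, c = -3, d = -5.
So f(s) = s³ + (5/3)s² - 3s - 5.
Check: f(3) = 28. ✓

f(s) = s^3 + (5/3)s^2 - 3s - 5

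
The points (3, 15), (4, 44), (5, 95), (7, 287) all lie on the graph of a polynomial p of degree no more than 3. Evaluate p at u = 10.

890

Write p(u) = au^3 + bu^2 + cu + d. Substituting each data point gives a linear system:
  27a + 9b + 3c + d = 15
  64a + 16b + 4c + d = 44
  125a + 25b + 5c + d = 95
  343a + 49b + 7c + d = 287
Solving the system yields a = 1, b = -1, c = -1, d = 0.
So p(u) = u^3 - u^2 - u.
Then p(10) = 890.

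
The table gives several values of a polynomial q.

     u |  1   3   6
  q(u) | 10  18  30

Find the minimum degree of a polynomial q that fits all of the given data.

1

Divided differences on the nodes 1, 3, 6:
  order 0: 10  18  30
  order 1: 4  4
  order 2: 0
The order-1 divided differences are all 4 (nonzero) and every higher order vanishes, so the data lies on a polynomial of degree exactly 1.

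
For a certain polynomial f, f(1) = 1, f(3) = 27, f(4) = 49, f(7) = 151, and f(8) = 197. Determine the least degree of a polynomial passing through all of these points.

2

Divided differences on the nodes 1, 3, 4, 7, 8:
  order 0: 1  27  49  151  197
  order 1: 13  22  34  46
  order 2: 3  3  3
  order 3: 0  0
  order 4: 0
The order-2 divided differences are all 3 (nonzero) and every higher order vanishes, so the data lies on a polynomial of degree exactly 2.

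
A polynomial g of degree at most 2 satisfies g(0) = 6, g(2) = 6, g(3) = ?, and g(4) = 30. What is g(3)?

The 3 known points determine the degree-2 polynomial uniquely.
Write g(s) = as^2 + bs + c. Substituting each data point gives a linear system:
  c = 6
  4a + 2b + c = 6
  16a + 4b + c = 30
Solving the system yields a = 3, b = -6, c = 6.
So g(s) = 3s^2 - 6s + 6.
Then g(3) = 15.

15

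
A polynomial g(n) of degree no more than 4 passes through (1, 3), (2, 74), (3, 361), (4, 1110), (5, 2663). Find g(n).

Using the Lagrange interpolation formula with nodes 1, 2, 3, 4, 5:
  L_0(n) = (n - 2)(n - 3)(n - 4)(n - 5) / 24
  L_1(n) = (n - 1)(n - 3)(n - 4)(n - 5) / -6
  L_2(n) = (n - 1)(n - 2)(n - 4)(n - 5) / 4
  L_3(n) = (n - 1)(n - 2)(n - 3)(n - 5) / -6
  L_4(n) = (n - 1)(n - 2)(n - 3)(n - 4) / 24
Then g(n) = 3·L_0(n) + 74·L_1(n) + 361·L_2(n) + 1110·L_3(n) + 2663·L_4(n).
Expanding and collecting terms gives g(n) = 4n^4 + n^3 + 2n^2 - 2n - 2.
Check: g(3) = 361. ✓

g(n) = 4n^4 + n^3 + 2n^2 - 2n - 2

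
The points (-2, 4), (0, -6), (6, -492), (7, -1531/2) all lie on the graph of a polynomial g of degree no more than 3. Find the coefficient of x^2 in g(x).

Write g(x) = ax^3 + bx^2 + cx + d. Substituting each data point gives a linear system:
  -8a + 4b - 2c + d = 4
  d = -6
  216a + 36b + 6c + d = -492
  343a + 49b + 7c + d = -1531/2
Solving the system yields a = -2, b = -3/2, c = 0, d = -6.
So g(x) = -2x³ - (3/2)x² - 6.
The coefficient of x^2 is -3/2.

-3/2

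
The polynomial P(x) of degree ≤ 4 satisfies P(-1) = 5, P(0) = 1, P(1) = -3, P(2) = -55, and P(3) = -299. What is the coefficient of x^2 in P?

Write P(x) = ax^4 + bx^3 + cx^2 + dx + e. Substituting each data point gives a linear system:
  a - b + c - d + e = 5
  e = 1
  a + b + c + d + e = -3
  16a + 8b + 4c + 2d + e = -55
  81a + 27b + 9c + 3d + e = -299
Solving the system yields a = -4, b = 0, c = 4, d = -4, e = 1.
So P(x) = -4x^4 + 4x^2 - 4x + 1.
The coefficient of x^2 is 4.

4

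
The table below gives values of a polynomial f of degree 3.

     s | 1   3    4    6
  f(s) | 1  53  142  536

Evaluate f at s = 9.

Using the Lagrange interpolation formula with nodes 1, 3, 4, 6:
  L_0(s) = (s - 3)(s - 4)(s - 6) / -30
  L_1(s) = (s - 1)(s - 4)(s - 6) / 6
  L_2(s) = (s - 1)(s - 3)(s - 6) / -6
  L_3(s) = (s - 1)(s - 3)(s - 4) / 30
Then f(s) = 1·L_0(s) + 53·L_1(s) + 142·L_2(s) + 536·L_3(s).
Expanding and collecting terms gives f(s) = 3s^3 - 3s^2 - s + 2.
Evaluating at s = 9: f(9) = 1937.

1937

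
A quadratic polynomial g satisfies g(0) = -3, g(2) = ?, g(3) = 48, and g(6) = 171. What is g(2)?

23

The 3 known points determine the degree-2 polynomial uniquely.
Write g(t) = at^2 + bt + c. Substituting each data point gives a linear system:
  c = -3
  9a + 3b + c = 48
  36a + 6b + c = 171
Solving the system yields a = 4, b = 5, c = -3.
So g(t) = 4t² + 5t - 3.
Then g(2) = 23.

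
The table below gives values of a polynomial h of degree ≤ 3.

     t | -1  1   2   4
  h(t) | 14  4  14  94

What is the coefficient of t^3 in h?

1

Write h(t) = at^3 + bt^2 + ct + d. Substituting each data point gives a linear system:
  -a + b - c + d = 14
  a + b + c + d = 4
  8a + 4b + 2c + d = 14
  64a + 16b + 4c + d = 94
Solving the system yields a = 1, b = 3, c = -6, d = 6.
So h(t) = t^3 + 3t^2 - 6t + 6.
The leading coefficient is 1.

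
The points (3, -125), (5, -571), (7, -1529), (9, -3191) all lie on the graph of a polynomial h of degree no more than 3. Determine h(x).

h(x) = -4x^3 - 4x^2 + 5x + 4

Using the Lagrange interpolation formula with nodes 3, 5, 7, 9:
  L_0(x) = (x - 5)(x - 7)(x - 9) / -48
  L_1(x) = (x - 3)(x - 7)(x - 9) / 16
  L_2(x) = (x - 3)(x - 5)(x - 9) / -16
  L_3(x) = (x - 3)(x - 5)(x - 7) / 48
Then h(x) = -125·L_0(x) - 571·L_1(x) - 1529·L_2(x) - 3191·L_3(x).
Expanding and collecting terms gives h(x) = -4x³ - 4x² + 5x + 4.
Check: h(9) = -3191. ✓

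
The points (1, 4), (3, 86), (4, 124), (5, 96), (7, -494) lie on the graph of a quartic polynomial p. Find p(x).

Write p(x) = ax^4 + bx^3 + cx^2 + dx + e. Substituting each data point gives a linear system:
  a + b + c + d + e = 4
  81a + 27b + 9c + 3d + e = 86
  256a + 64b + 16c + 4d + e = 124
  625a + 125b + 25c + 5d + e = 96
  2401a + 343b + 49c + 7d + e = -494
Solving the system yields a = -1, b = 5, c = 4, d = 0, e = -4.
So p(x) = -x^4 + 5x^3 + 4x^2 - 4.
Check: p(7) = -494. ✓

p(x) = -x^4 + 5x^3 + 4x^2 - 4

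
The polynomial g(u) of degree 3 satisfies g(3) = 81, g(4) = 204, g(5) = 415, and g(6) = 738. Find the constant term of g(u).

Write g(u) = au^3 + bu^2 + cu + d. Substituting each data point gives a linear system:
  27a + 9b + 3c + d = 81
  64a + 16b + 4c + d = 204
  125a + 25b + 5c + d = 415
  216a + 36b + 6c + d = 738
Solving the system yields a = 4, b = -4, c = 3, d = 0.
So g(u) = 4u^3 - 4u^2 + 3u.
The constant term is 0.

0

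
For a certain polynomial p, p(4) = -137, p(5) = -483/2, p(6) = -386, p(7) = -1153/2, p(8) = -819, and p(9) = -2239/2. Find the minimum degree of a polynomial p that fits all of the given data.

Forward differences of the values at u = 4, 5, 6, 7, 8, 9:
  p  : -137  -483/2  -386  -1153/2  -819  -2239/2
  Δ  : -209/2  -289/2  -381/2  -485/2  -601/2
  Δ^2: -40  -46  -52  -58
  Δ^3: -6  -6  -6
  Δ^4: 0  0
  Δ^5: 0
The third differences are constant (-6) and nonzero, while all higher differences vanish, so the minimal degree is 3.

3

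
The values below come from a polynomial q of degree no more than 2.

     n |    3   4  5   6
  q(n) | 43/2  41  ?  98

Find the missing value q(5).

133/2

On equispaced nodes a degree-2 polynomial has vanishing third forward difference, so
  - q(3) + 3·q(4) - 3·q(5) + q(6) = 0.
Substituting the known values and solving for q(5):
  -3·q(5) = -399/2
  q(5) = 133/2.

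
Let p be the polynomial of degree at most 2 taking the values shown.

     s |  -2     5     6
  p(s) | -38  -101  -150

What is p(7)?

Write p(s) = as^2 + bs + c. Substituting each data point gives a linear system:
  4a - 2b + c = -38
  25a + 5b + c = -101
  36a + 6b + c = -150
Solving the system yields a = -5, b = 6, c = -6.
So p(s) = -5s^2 + 6s - 6.
Then p(7) = -209.

-209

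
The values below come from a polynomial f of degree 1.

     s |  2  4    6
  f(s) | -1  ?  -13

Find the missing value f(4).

-7

On equispaced nodes a degree-1 polynomial has vanishing second forward difference, so
  f(2) - 2·f(4) + f(6) = 0.
Substituting the known values and solving for f(4):
  -2·f(4) = 14
  f(4) = -7.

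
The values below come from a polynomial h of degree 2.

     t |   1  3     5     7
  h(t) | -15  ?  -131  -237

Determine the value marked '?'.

-57

The 3 known points determine the degree-2 polynomial uniquely.
Write h(t) = at^2 + bt + c. Substituting each data point gives a linear system:
  a + b + c = -15
  25a + 5b + c = -131
  49a + 7b + c = -237
Solving the system yields a = -4, b = -5, c = -6.
So h(t) = -4t² - 5t - 6.
Then h(3) = -57.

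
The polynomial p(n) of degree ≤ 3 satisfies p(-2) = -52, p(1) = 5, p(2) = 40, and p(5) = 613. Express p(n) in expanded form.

p(n) = 5n^3 - n^2 + 3n - 2

Write p(n) = an^3 + bn^2 + cn + d. Substituting each data point gives a linear system:
  -8a + 4b - 2c + d = -52
  a + b + c + d = 5
  8a + 4b + 2c + d = 40
  125a + 25b + 5c + d = 613
Solving the system yields a = 5, b = -1, c = 3, d = -2.
So p(n) = 5n³ - n² + 3n - 2.
Check: p(2) = 40. ✓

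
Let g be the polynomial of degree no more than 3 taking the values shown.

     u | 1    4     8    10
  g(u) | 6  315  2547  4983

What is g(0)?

3

Write g(u) = au^3 + bu^2 + cu + d. Substituting each data point gives a linear system:
  a + b + c + d = 6
  64a + 16b + 4c + d = 315
  512a + 64b + 8c + d = 2547
  1000a + 100b + 10c + d = 4983
Solving the system yields a = 5, b = 0, c = -2, d = 3.
So g(u) = 5u^3 - 2u + 3.
Then g(0) = 3.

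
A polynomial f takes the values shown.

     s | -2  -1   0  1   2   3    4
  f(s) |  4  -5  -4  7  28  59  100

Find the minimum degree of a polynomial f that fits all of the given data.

Forward differences of the values at s = -2, -1, 0, 1, 2, 3, 4:
  f  : 4  -5  -4  7  28  59  100
  Δ  : -9  1  11  21  31  41
  Δ^2: 10  10  10  10  10
  Δ^3: 0  0  0  0
  Δ^4: 0  0  0
  Δ^5: 0  0
  Δ^6: 0
The second differences are constant (10) and nonzero, while all higher differences vanish, so the minimal degree is 2.

2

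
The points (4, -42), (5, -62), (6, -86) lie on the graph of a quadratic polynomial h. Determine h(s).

Using the Lagrange interpolation formula with nodes 4, 5, 6:
  L_0(s) = (s - 5)(s - 6) / 2
  L_1(s) = (s - 4)(s - 6) / -1
  L_2(s) = (s - 4)(s - 5) / 2
Then h(s) = -42·L_0(s) - 62·L_1(s) - 86·L_2(s).
Expanding and collecting terms gives h(s) = -2s² - 2s - 2.
Check: h(4) = -42. ✓

h(s) = -2s^2 - 2s - 2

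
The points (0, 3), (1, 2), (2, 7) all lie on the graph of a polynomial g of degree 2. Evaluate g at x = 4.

Write g(x) = ax^2 + bx + c. Substituting each data point gives a linear system:
  c = 3
  a + b + c = 2
  4a + 2b + c = 7
Solving the system yields a = 3, b = -4, c = 3.
So g(x) = 3x^2 - 4x + 3.
Then g(4) = 35.

35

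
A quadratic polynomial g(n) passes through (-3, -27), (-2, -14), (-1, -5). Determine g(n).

Using the Lagrange interpolation formula with nodes -3, -2, -1:
  L_0(n) = (n + 2)(n + 1) / 2
  L_1(n) = (n + 3)(n + 1) / -1
  L_2(n) = (n + 3)(n + 2) / 2
Then g(n) = -27·L_0(n) - 14·L_1(n) - 5·L_2(n).
Expanding and collecting terms gives g(n) = -2n^2 + 3n.
Check: g(-1) = -5. ✓

g(n) = -2n^2 + 3n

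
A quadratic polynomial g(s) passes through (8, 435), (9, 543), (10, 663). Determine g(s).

g(s) = 6s^2 + 6s + 3

Using the Lagrange interpolation formula with nodes 8, 9, 10:
  L_0(s) = (s - 9)(s - 10) / 2
  L_1(s) = (s - 8)(s - 10) / -1
  L_2(s) = (s - 8)(s - 9) / 2
Then g(s) = 435·L_0(s) + 543·L_1(s) + 663·L_2(s).
Expanding and collecting terms gives g(s) = 6s^2 + 6s + 3.
Check: g(8) = 435. ✓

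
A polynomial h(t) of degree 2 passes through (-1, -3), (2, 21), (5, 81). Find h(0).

1

Write h(t) = at^2 + bt + c. Substituting each data point gives a linear system:
  a - b + c = -3
  4a + 2b + c = 21
  25a + 5b + c = 81
Solving the system yields a = 2, b = 6, c = 1.
So h(t) = 2t² + 6t + 1.
Then h(0) = 1.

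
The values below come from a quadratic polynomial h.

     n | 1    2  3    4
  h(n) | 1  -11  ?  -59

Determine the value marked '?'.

-31

The 3 known points determine the degree-2 polynomial uniquely.
Write h(n) = an^2 + bn + c. Substituting each data point gives a linear system:
  a + b + c = 1
  4a + 2b + c = -11
  16a + 4b + c = -59
Solving the system yields a = -4, b = 0, c = 5.
So h(n) = -4n² + 5.
Then h(3) = -31.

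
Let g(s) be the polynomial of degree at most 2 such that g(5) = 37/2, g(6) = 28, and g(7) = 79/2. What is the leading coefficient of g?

Write g(s) = as^2 + bs + c. Substituting each data point gives a linear system:
  25a + 5b + c = 37/2
  36a + 6b + c = 28
  49a + 7b + c = 79/2
Solving the system yields a = 1, b = -3/2, c = 1.
So g(s) = s^2 - (3/2)s + 1.
The leading coefficient is 1.

1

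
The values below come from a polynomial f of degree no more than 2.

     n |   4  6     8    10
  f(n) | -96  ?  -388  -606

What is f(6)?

The 3 known points determine the degree-2 polynomial uniquely.
Write f(n) = an^2 + bn + c. Substituting each data point gives a linear system:
  16a + 4b + c = -96
  64a + 8b + c = -388
  100a + 10b + c = -606
Solving the system yields a = -6, b = -1, c = 4.
So f(n) = -6n^2 - n + 4.
Then f(6) = -218.

-218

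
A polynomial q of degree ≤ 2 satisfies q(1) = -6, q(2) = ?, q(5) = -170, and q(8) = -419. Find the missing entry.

The 3 known points determine the degree-2 polynomial uniquely.
Write q(u) = au^2 + bu + c. Substituting each data point gives a linear system:
  a + b + c = -6
  25a + 5b + c = -170
  64a + 8b + c = -419
Solving the system yields a = -6, b = -5, c = 5.
So q(u) = -6u^2 - 5u + 5.
Then q(2) = -29.

-29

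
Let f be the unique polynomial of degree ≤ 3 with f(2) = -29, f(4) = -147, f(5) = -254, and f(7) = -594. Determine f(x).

Write f(x) = ax^3 + bx^2 + cx + d. Substituting each data point gives a linear system:
  8a + 4b + 2c + d = -29
  64a + 16b + 4c + d = -147
  125a + 25b + 5c + d = -254
  343a + 49b + 7c + d = -594
Solving the system yields a = -1, b = -5, c = -1, d = 1.
So f(x) = -x^3 - 5x^2 - x + 1.
Check: f(5) = -254. ✓

f(x) = -x^3 - 5x^2 - x + 1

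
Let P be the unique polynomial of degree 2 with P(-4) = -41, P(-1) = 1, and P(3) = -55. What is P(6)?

-181

Write P(s) = as^2 + bs + c. Substituting each data point gives a linear system:
  16a - 4b + c = -41
  a - b + c = 1
  9a + 3b + c = -55
Solving the system yields a = -4, b = -6, c = -1.
So P(s) = -4s^2 - 6s - 1.
Then P(6) = -181.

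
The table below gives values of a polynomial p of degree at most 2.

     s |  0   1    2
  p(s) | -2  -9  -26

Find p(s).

p(s) = -5s^2 - 2s - 2

Using the Lagrange interpolation formula with nodes 0, 1, 2:
  L_0(s) = (s - 1)(s - 2) / 2
  L_1(s) = s(s - 2) / -1
  L_2(s) = s(s - 1) / 2
Then p(s) = -2·L_0(s) - 9·L_1(s) - 26·L_2(s).
Expanding and collecting terms gives p(s) = -5s² - 2s - 2.
Check: p(2) = -26. ✓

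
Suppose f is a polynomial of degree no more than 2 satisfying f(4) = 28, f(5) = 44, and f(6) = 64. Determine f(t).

f(t) = 2t^2 - 2t + 4

Write f(t) = at^2 + bt + c. Substituting each data point gives a linear system:
  16a + 4b + c = 28
  25a + 5b + c = 44
  36a + 6b + c = 64
Solving the system yields a = 2, b = -2, c = 4.
So f(t) = 2t^2 - 2t + 4.
Check: f(4) = 28. ✓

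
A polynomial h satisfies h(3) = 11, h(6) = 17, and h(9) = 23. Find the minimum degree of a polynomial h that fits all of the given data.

Forward differences of the values at t = 3, 6, 9:
  h  : 11  17  23
  Δ  : 6  6
  Δ^2: 0
The first differences are constant (6) and nonzero, while all higher differences vanish, so the minimal degree is 1.

1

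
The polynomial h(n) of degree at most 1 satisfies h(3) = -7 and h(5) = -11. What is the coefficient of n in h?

-2

Write h(n) = an + b. Substituting each data point gives a linear system:
  3a + b = -7
  5a + b = -11
Solving the system yields a = -2, b = -1.
So h(n) = -2n - 1.
The leading coefficient is -2.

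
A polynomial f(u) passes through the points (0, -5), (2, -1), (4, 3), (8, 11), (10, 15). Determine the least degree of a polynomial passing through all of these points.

Divided differences on the nodes 0, 2, 4, 8, 10:
  order 0: -5  -1  3  11  15
  order 1: 2  2  2  2
  order 2: 0  0  0
  order 3: 0  0
  order 4: 0
The order-1 divided differences are all 2 (nonzero) and every higher order vanishes, so the data lies on a polynomial of degree exactly 1.

1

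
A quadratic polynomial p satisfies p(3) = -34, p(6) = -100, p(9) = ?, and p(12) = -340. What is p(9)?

-202

On equispaced nodes a degree-2 polynomial has vanishing third forward difference, so
  - p(3) + 3·p(6) - 3·p(9) + p(12) = 0.
Substituting the known values and solving for p(9):
  -3·p(9) = 606
  p(9) = -202.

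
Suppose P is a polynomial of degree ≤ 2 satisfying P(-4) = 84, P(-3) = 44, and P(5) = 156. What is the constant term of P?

-4

Write P(t) = at^2 + bt + c. Substituting each data point gives a linear system:
  16a - 4b + c = 84
  9a - 3b + c = 44
  25a + 5b + c = 156
Solving the system yields a = 6, b = 2, c = -4.
So P(t) = 6t² + 2t - 4.
The constant term is -4.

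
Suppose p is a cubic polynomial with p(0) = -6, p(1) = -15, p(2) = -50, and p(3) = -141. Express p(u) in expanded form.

p(u) = -5u^3 + 2u^2 - 6u - 6

Using the Lagrange interpolation formula with nodes 0, 1, 2, 3:
  L_0(u) = (u - 1)(u - 2)(u - 3) / -6
  L_1(u) = u(u - 2)(u - 3) / 2
  L_2(u) = u(u - 1)(u - 3) / -2
  L_3(u) = u(u - 1)(u - 2) / 6
Then p(u) = -6·L_0(u) - 15·L_1(u) - 50·L_2(u) - 141·L_3(u).
Expanding and collecting terms gives p(u) = -5u^3 + 2u^2 - 6u - 6.
Check: p(0) = -6. ✓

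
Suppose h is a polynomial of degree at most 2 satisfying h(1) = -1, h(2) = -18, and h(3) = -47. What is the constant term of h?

4

Write h(t) = at^2 + bt + c. Substituting each data point gives a linear system:
  a + b + c = -1
  4a + 2b + c = -18
  9a + 3b + c = -47
Solving the system yields a = -6, b = 1, c = 4.
So h(t) = -6t² + t + 4.
The constant term is 4.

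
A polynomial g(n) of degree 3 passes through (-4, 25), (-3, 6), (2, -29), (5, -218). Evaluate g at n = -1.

Using the Lagrange interpolation formula with nodes -4, -3, 2, 5:
  L_0(n) = (n + 3)(n - 2)(n - 5) / -54
  L_1(n) = (n + 4)(n - 2)(n - 5) / 40
  L_2(n) = (n + 4)(n + 3)(n - 5) / -90
  L_3(n) = (n + 4)(n + 3)(n - 2) / 216
Then g(n) = 25·L_0(n) + 6·L_1(n) - 29·L_2(n) - 218·L_3(n).
Expanding and collecting terms gives g(n) = -n^3 - 3n^2 - 3n - 3.
Evaluating at n = -1: g(-1) = -2.

-2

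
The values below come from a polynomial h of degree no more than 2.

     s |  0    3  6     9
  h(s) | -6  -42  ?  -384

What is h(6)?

-168

On equispaced nodes a degree-2 polynomial has vanishing third forward difference, so
  - h(0) + 3·h(3) - 3·h(6) + h(9) = 0.
Substituting the known values and solving for h(6):
  -3·h(6) = 504
  h(6) = -168.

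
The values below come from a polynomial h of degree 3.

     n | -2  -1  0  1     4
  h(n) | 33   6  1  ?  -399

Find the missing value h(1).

-12

The 4 known points determine the degree-3 polynomial uniquely.
Write h(n) = an^3 + bn^2 + cn + d. Substituting each data point gives a linear system:
  -8a + 4b - 2c + d = 33
  -a + b - c + d = 6
  d = 1
  64a + 16b + 4c + d = -399
Solving the system yields a = -5, b = -4, c = -4, d = 1.
So h(n) = -5n^3 - 4n^2 - 4n + 1.
Then h(1) = -12.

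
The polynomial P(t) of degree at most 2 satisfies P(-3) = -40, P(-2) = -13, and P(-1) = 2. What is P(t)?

Write P(t) = at^2 + bt + c. Substituting each data point gives a linear system:
  9a - 3b + c = -40
  4a - 2b + c = -13
  a - b + c = 2
Solving the system yields a = -6, b = -3, c = 5.
So P(t) = -6t² - 3t + 5.
Check: P(-2) = -13. ✓

P(t) = -6t^2 - 3t + 5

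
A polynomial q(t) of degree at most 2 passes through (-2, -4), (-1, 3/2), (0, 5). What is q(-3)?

-23/2

Using the Lagrange interpolation formula with nodes -2, -1, 0:
  L_0(t) = (t + 1)t / 2
  L_1(t) = (t + 2)t / -1
  L_2(t) = (t + 2)(t + 1) / 2
Then q(t) = -4·L_0(t) + 3/2·L_1(t) + 5·L_2(t).
Expanding and collecting terms gives q(t) = -t² + (5/2)t + 5.
Evaluating at t = -3: q(-3) = -23/2.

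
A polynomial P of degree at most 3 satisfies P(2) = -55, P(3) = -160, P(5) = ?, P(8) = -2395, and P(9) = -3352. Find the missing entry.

-640

The 4 known points determine the degree-3 polynomial uniquely.
Write P(u) = au^3 + bu^2 + cu + d. Substituting each data point gives a linear system:
  8a + 4b + 2c + d = -55
  27a + 9b + 3c + d = -160
  512a + 64b + 8c + d = -2395
  729a + 81b + 9c + d = -3352
Solving the system yields a = -4, b = -5, c = -4, d = 5.
So P(u) = -4u^3 - 5u^2 - 4u + 5.
Then P(5) = -640.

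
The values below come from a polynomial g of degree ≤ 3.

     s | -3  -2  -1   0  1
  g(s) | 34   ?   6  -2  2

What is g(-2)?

On equispaced nodes a degree-3 polynomial has vanishing fourth forward difference, so
  g(-3) - 4·g(-2) + 6·g(-1) - 4·g(0) + g(1) = 0.
Substituting the known values and solving for g(-2):
  -4·g(-2) = -80
  g(-2) = 20.

20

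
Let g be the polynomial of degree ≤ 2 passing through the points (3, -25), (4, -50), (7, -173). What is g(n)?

g(n) = -4n^2 + 3n + 2

Write g(n) = an^2 + bn + c. Substituting each data point gives a linear system:
  9a + 3b + c = -25
  16a + 4b + c = -50
  49a + 7b + c = -173
Solving the system yields a = -4, b = 3, c = 2.
So g(n) = -4n^2 + 3n + 2.
Check: g(3) = -25. ✓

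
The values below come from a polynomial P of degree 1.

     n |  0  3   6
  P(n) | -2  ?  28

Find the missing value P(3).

The 2 known points determine the degree-1 polynomial uniquely.
Write P(n) = an + b. Substituting each data point gives a linear system:
  b = -2
  6a + b = 28
Solving the system yields a = 5, b = -2.
So P(n) = 5n - 2.
Then P(3) = 13.

13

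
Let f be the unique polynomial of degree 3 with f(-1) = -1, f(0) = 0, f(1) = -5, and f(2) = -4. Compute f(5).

155

Forward differences of the values at s = -1, 0, 1, 2:
  f  : -1  0  -5  -4
  Δ  : 1  -5  1
  Δ^2: -6  6
  Δ^3: 12
The third differences are constant, confirming degree 3.
Interpolating (Newton forward form) and evaluating at s = 5 gives f(5) = 155.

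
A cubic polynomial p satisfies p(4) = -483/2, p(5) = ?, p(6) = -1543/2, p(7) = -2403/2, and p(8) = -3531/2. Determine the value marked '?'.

-915/2

The 4 known points determine the degree-3 polynomial uniquely.
Write p(n) = an^3 + bn^2 + cn + d. Substituting each data point gives a linear system:
  64a + 16b + 4c + d = -483/2
  216a + 36b + 6c + d = -1543/2
  343a + 49b + 7c + d = -2403/2
  512a + 64b + 8c + d = -3531/2
Solving the system yields a = -3, b = -4, c = 3, d = 5/2.
So p(n) = -3n^3 - 4n^2 + 3n + 5/2.
Then p(5) = -915/2.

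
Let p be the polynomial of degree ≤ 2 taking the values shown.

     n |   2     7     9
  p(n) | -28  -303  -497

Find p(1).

Write p(n) = an^2 + bn + c. Substituting each data point gives a linear system:
  4a + 2b + c = -28
  49a + 7b + c = -303
  81a + 9b + c = -497
Solving the system yields a = -6, b = -1, c = -2.
So p(n) = -6n^2 - n - 2.
Then p(1) = -9.

-9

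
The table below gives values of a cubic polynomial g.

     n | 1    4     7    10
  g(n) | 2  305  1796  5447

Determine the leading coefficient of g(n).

Write g(n) = an^3 + bn^2 + cn + d. Substituting each data point gives a linear system:
  a + b + c + d = 2
  64a + 16b + 4c + d = 305
  343a + 49b + 7c + d = 1796
  1000a + 100b + 10c + d = 5447
Solving the system yields a = 6, b = -6, c = 5, d = -3.
So g(n) = 6n³ - 6n² + 5n - 3.
The leading coefficient is 6.

6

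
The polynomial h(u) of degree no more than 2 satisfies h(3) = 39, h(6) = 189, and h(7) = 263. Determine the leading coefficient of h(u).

6

Write h(u) = au^2 + bu + c. Substituting each data point gives a linear system:
  9a + 3b + c = 39
  36a + 6b + c = 189
  49a + 7b + c = 263
Solving the system yields a = 6, b = -4, c = -3.
So h(u) = 6u² - 4u - 3.
The leading coefficient is 6.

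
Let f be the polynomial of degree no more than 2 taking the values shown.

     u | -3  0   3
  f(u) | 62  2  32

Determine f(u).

f(u) = 5u^2 - 5u + 2

Using the Lagrange interpolation formula with nodes -3, 0, 3:
  L_0(u) = u(u - 3) / 18
  L_1(u) = (u + 3)(u - 3) / -9
  L_2(u) = (u + 3)u / 18
Then f(u) = 62·L_0(u) + 2·L_1(u) + 32·L_2(u).
Expanding and collecting terms gives f(u) = 5u² - 5u + 2.
Check: f(3) = 32. ✓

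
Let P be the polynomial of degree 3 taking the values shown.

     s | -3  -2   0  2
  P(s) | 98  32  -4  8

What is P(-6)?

Using the Lagrange interpolation formula with nodes -3, -2, 0, 2:
  L_0(s) = (s + 2)s(s - 2) / -15
  L_1(s) = (s + 3)s(s - 2) / 8
  L_2(s) = (s + 3)(s + 2)(s - 2) / -12
  L_3(s) = (s + 3)(s + 2)s / 40
Then P(s) = 98·L_0(s) + 32·L_1(s) - 4·L_2(s) + 8·L_3(s).
Expanding and collecting terms gives P(s) = -2s^3 + 6s^2 + 2s - 4.
Evaluating at s = -6: P(-6) = 632.

632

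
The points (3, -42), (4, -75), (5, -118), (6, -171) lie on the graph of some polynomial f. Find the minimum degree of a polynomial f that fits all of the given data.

2

Forward differences of the values at t = 3, 4, 5, 6:
  f  : -42  -75  -118  -171
  Δ  : -33  -43  -53
  Δ^2: -10  -10
  Δ^3: 0
The second differences are constant (-10) and nonzero, while all higher differences vanish, so the minimal degree is 2.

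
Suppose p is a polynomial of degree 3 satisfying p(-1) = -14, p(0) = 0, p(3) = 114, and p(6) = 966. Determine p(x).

p(x) = 5x^3 - 4x^2 + 5x

Write p(x) = ax^3 + bx^2 + cx + d. Substituting each data point gives a linear system:
  -a + b - c + d = -14
  d = 0
  27a + 9b + 3c + d = 114
  216a + 36b + 6c + d = 966
Solving the system yields a = 5, b = -4, c = 5, d = 0.
So p(x) = 5x³ - 4x² + 5x.
Check: p(3) = 114. ✓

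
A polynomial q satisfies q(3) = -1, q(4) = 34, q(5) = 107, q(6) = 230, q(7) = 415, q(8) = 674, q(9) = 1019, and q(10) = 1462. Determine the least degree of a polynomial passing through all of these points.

3

Forward differences of the values at u = 3, 4, 5, 6, 7, 8, 9, 10:
  q  : -1  34  107  230  415  674  1019  1462
  Δ  : 35  73  123  185  259  345  443
  Δ^2: 38  50  62  74  86  98
  Δ^3: 12  12  12  12  12
  Δ^4: 0  0  0  0
  Δ^5: 0  0  0
  Δ^6: 0  0
  Δ^7: 0
The third differences are constant (12) and nonzero, while all higher differences vanish, so the minimal degree is 3.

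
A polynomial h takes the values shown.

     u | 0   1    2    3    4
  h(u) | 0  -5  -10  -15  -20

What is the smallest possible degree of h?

Forward differences of the values at u = 0, 1, 2, 3, 4:
  h  : 0  -5  -10  -15  -20
  Δ  : -5  -5  -5  -5
  Δ^2: 0  0  0
  Δ^3: 0  0
  Δ^4: 0
The first differences are constant (-5) and nonzero, while all higher differences vanish, so the minimal degree is 1.

1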